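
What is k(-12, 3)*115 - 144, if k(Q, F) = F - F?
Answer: -144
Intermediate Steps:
k(Q, F) = 0
k(-12, 3)*115 - 144 = 0*115 - 144 = 0 - 144 = -144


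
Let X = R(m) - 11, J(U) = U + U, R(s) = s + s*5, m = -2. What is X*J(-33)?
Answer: 1518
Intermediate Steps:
R(s) = 6*s (R(s) = s + 5*s = 6*s)
J(U) = 2*U
X = -23 (X = 6*(-2) - 11 = -12 - 11 = -23)
X*J(-33) = -46*(-33) = -23*(-66) = 1518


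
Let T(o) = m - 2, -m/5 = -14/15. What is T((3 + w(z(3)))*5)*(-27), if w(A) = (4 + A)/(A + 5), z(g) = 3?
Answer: -72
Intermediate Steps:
m = 14/3 (m = -(-70)/15 = -5*(-14/15) = 14/3 ≈ 4.6667)
w(A) = (4 + A)/(5 + A)
T(o) = 8/3 (T(o) = 14/3 - 2 = 8/3)
T((3 + w(z(3)))*5)*(-27) = (8/3)*(-27) = -72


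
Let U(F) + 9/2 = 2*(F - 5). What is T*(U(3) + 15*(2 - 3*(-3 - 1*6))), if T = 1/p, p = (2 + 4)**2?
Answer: 853/72 ≈ 11.847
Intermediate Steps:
U(F) = -29/2 + 2*F (U(F) = -9/2 + 2*(F - 5) = -9/2 + 2*(-5 + F) = -9/2 + (-10 + 2*F) = -29/2 + 2*F)
p = 36 (p = 6**2 = 36)
T = 1/36 ≈ 0.027778
T*(U(3) + 15*(2 - 3*(-3 - 1*6))) = ((-29/2 + 2*3) + 15*(2 - 3*(-3 - 1*6)))/36 = ((-29/2 + 6) + 15*(2 - 3*(-3 - 6)))/36 = (-17/2 + 15*(2 - 3*(-9)))/36 = (-17/2 + 15*(2 + 27))/36 = (-17/2 + 15*29)/36 = (-17/2 + 435)/36 = (1/36)*(853/2) = 853/72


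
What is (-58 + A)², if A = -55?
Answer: 12769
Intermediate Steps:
(-58 + A)² = (-58 - 55)² = (-113)² = 12769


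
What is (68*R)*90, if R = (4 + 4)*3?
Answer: 146880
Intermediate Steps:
R = 24 (R = 8*3 = 24)
(68*R)*90 = (68*24)*90 = 1632*90 = 146880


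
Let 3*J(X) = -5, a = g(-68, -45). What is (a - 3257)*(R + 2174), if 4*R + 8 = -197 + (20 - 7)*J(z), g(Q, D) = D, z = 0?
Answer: -20974304/3 ≈ -6.9914e+6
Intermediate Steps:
a = -45
J(X) = -5/3 (J(X) = (1/3)*(-5) = -5/3)
R = -170/3 (R = -2 + (-197 + (20 - 7)*(-5/3))/4 = -2 + (-197 + 13*(-5/3))/4 = -2 + (-197 - 65/3)/4 = -2 + (1/4)*(-656/3) = -2 - 164/3 = -170/3 ≈ -56.667)
(a - 3257)*(R + 2174) = (-45 - 3257)*(-170/3 + 2174) = -3302*6352/3 = -20974304/3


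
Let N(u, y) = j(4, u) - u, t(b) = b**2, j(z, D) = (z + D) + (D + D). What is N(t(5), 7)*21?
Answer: 1134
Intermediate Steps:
j(z, D) = z + 3*D (j(z, D) = (D + z) + 2*D = z + 3*D)
N(u, y) = 4 + 2*u (N(u, y) = (4 + 3*u) - u = 4 + 2*u)
N(t(5), 7)*21 = (4 + 2*5**2)*21 = (4 + 2*25)*21 = (4 + 50)*21 = 54*21 = 1134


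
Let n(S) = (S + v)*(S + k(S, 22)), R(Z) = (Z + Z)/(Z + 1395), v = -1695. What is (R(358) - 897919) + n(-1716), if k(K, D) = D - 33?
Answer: 8752515850/1753 ≈ 4.9929e+6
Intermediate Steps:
k(K, D) = -33 + D
R(Z) = 2*Z/(1395 + Z) (R(Z) = (2*Z)/(1395 + Z) = 2*Z/(1395 + Z))
n(S) = (-1695 + S)*(-11 + S) (n(S) = (S - 1695)*(S + (-33 + 22)) = (-1695 + S)*(S - 11) = (-1695 + S)*(-11 + S))
(R(358) - 897919) + n(-1716) = (2*358/(1395 + 358) - 897919) + (18645 + (-1716)² - 1706*(-1716)) = (2*358/1753 - 897919) + (18645 + 2944656 + 2927496) = (2*358*(1/1753) - 897919) + 5890797 = (716/1753 - 897919) + 5890797 = -1574051291/1753 + 5890797 = 8752515850/1753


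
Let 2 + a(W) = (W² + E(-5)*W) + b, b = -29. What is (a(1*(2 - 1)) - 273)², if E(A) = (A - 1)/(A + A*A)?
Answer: 9199089/100 ≈ 91991.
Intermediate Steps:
E(A) = (-1 + A)/(A + A²)
a(W) = -31 + W² - 3*W/10 (a(W) = -2 + ((W² + ((-1 - 5)/((-5)*(1 - 5)))*W) - 29) = -2 + ((W² + (-⅕*(-6)/(-4))*W) - 29) = -2 + ((W² + (-⅕*(-¼)*(-6))*W) - 29) = -2 + ((W² - 3*W/10) - 29) = -2 + (-29 + W² - 3*W/10) = -31 + W² - 3*W/10)
(a(1*(2 - 1)) - 273)² = ((-31 + (1*(2 - 1))² - 3*(2 - 1)/10) - 273)² = ((-31 + (1*1)² - 3/10) - 273)² = ((-31 + 1² - 3/10*1) - 273)² = ((-31 + 1 - 3/10) - 273)² = (-303/10 - 273)² = (-3033/10)² = 9199089/100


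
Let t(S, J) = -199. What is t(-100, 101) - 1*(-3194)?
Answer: 2995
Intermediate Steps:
t(-100, 101) - 1*(-3194) = -199 - 1*(-3194) = -199 + 3194 = 2995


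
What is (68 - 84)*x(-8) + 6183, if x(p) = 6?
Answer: 6087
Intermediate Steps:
(68 - 84)*x(-8) + 6183 = (68 - 84)*6 + 6183 = -16*6 + 6183 = -96 + 6183 = 6087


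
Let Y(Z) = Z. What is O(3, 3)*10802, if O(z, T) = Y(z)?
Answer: 32406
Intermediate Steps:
O(z, T) = z
O(3, 3)*10802 = 3*10802 = 32406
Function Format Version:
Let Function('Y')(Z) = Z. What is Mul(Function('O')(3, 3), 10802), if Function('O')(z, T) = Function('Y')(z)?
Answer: 32406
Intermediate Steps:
Function('O')(z, T) = z
Mul(Function('O')(3, 3), 10802) = Mul(3, 10802) = 32406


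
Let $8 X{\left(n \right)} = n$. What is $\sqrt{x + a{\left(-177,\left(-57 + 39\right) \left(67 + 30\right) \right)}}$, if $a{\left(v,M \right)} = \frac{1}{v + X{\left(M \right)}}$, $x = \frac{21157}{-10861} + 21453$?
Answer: $\frac{4 \sqrt{395304655871650962}}{17171241} \approx 146.46$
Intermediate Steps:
$X{\left(n \right)} = \frac{n}{8}$
$x = \frac{232979876}{10861}$ ($x = 21157 \left(- \frac{1}{10861}\right) + 21453 = - \frac{21157}{10861} + 21453 = \frac{232979876}{10861} \approx 21451.0$)
$a{\left(v,M \right)} = \frac{1}{v + \frac{M}{8}}$
$\sqrt{x + a{\left(-177,\left(-57 + 39\right) \left(67 + 30\right) \right)}} = \sqrt{\frac{232979876}{10861} + \frac{8}{\left(-57 + 39\right) \left(67 + 30\right) + 8 \left(-177\right)}} = \sqrt{\frac{232979876}{10861} + \frac{8}{\left(-18\right) 97 - 1416}} = \sqrt{\frac{232979876}{10861} + \frac{8}{-1746 - 1416}} = \sqrt{\frac{232979876}{10861} + \frac{8}{-3162}} = \sqrt{\frac{232979876}{10861} + 8 \left(- \frac{1}{3162}\right)} = \sqrt{\frac{232979876}{10861} - \frac{4}{1581}} = \sqrt{\frac{368341140512}{17171241}} = \frac{4 \sqrt{395304655871650962}}{17171241}$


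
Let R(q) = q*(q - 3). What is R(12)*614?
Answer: 66312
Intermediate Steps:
R(q) = q*(-3 + q)
R(12)*614 = (12*(-3 + 12))*614 = (12*9)*614 = 108*614 = 66312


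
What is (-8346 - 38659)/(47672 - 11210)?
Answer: -47005/36462 ≈ -1.2892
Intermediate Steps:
(-8346 - 38659)/(47672 - 11210) = -47005/36462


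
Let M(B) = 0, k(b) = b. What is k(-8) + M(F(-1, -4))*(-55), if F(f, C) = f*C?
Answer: -8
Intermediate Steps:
F(f, C) = C*f
k(-8) + M(F(-1, -4))*(-55) = -8 + 0*(-55) = -8 + 0 = -8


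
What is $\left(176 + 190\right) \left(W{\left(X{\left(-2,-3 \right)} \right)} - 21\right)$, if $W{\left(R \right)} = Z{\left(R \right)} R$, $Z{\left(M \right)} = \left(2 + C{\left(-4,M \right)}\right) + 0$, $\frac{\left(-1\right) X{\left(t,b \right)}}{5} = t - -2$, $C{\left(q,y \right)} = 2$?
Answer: $-7686$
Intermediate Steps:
$X{\left(t,b \right)} = -10 - 5 t$ ($X{\left(t,b \right)} = - 5 \left(t - -2\right) = - 5 \left(t + 2\right) = - 5 \left(2 + t\right) = -10 - 5 t$)
$Z{\left(M \right)} = 4$ ($Z{\left(M \right)} = \left(2 + 2\right) + 0 = 4 + 0 = 4$)
$W{\left(R \right)} = 4 R$
$\left(176 + 190\right) \left(W{\left(X{\left(-2,-3 \right)} \right)} - 21\right) = \left(176 + 190\right) \left(4 \left(-10 - -10\right) - 21\right) = 366 \left(4 \left(-10 + 10\right) - 21\right) = 366 \left(4 \cdot 0 - 21\right) = 366 \left(0 - 21\right) = 366 \left(-21\right) = -7686$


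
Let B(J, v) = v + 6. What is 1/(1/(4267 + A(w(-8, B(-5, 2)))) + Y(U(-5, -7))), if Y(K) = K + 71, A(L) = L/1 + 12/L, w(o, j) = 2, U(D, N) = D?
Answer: 4275/282151 ≈ 0.015151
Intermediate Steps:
B(J, v) = 6 + v
A(L) = L + 12/L (A(L) = L*1 + 12/L = L + 12/L)
Y(K) = 71 + K
1/(1/(4267 + A(w(-8, B(-5, 2)))) + Y(U(-5, -7))) = 1/(1/(4267 + (2 + 12/2)) + (71 - 5)) = 1/(1/(4267 + (2 + 12*(½))) + 66) = 1/(1/(4267 + (2 + 6)) + 66) = 1/(1/(4267 + 8) + 66) = 1/(1/4275 + 66) = 1/(282151/4275) = 4275/282151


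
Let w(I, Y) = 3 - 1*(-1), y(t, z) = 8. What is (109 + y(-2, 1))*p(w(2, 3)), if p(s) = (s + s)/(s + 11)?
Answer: 312/5 ≈ 62.400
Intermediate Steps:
w(I, Y) = 4 (w(I, Y) = 3 + 1 = 4)
p(s) = 2*s/(11 + s) (p(s) = (2*s)/(11 + s) = 2*s/(11 + s))
(109 + y(-2, 1))*p(w(2, 3)) = (109 + 8)*(2*4/(11 + 4)) = 117*(2*4/15) = 117*(2*4*(1/15)) = 117*(8/15) = 312/5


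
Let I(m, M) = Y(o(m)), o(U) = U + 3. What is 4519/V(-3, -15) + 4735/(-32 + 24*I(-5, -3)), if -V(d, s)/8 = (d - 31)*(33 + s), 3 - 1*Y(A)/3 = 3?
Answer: -22498/153 ≈ -147.05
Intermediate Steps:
o(U) = 3 + U
Y(A) = 0 (Y(A) = 9 - 3*3 = 9 - 9 = 0)
I(m, M) = 0
V(d, s) = -8*(-31 + d)*(33 + s) (V(d, s) = -8*(d - 31)*(33 + s) = -8*(-31 + d)*(33 + s))
4519/V(-3, -15) + 4735/(-32 + 24*I(-5, -3)) = 4519/(8184 - 264*(-3) + 248*(-15) - 8*(-3)*(-15)) + 4735/(-32 + 24*0) = 4519/(8184 + 792 - 3720 - 360) + 4735/(-32 + 0) = 4519/4896 + 4735/(-32) = 4519*(1/4896) + 4735*(-1/32) = 4519/4896 - 4735/32 = -22498/153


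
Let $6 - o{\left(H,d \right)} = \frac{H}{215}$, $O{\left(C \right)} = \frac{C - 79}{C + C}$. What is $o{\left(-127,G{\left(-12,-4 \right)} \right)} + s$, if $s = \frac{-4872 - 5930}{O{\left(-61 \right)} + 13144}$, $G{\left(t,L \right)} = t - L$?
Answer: $\frac{497279444}{86199305} \approx 5.769$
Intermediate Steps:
$O{\left(C \right)} = \frac{-79 + C}{2 C}$
$o{\left(H,d \right)} = 6 - \frac{H}{215}$
$s = - \frac{329461}{400927}$ ($s = \frac{-4872 - 5930}{\frac{-79 - 61}{2 \left(-61\right)} + 13144} = - \frac{10802}{\frac{1}{2} \left(- \frac{1}{61}\right) \left(-140\right) + 13144} = - \frac{10802}{\frac{70}{61} + 13144} = - \frac{10802}{\frac{801854}{61}} = \left(-10802\right) \frac{61}{801854} = - \frac{329461}{400927} \approx -0.82175$)
$o{\left(-127,G{\left(-12,-4 \right)} \right)} + s = \left(6 - - \frac{127}{215}\right) - \frac{329461}{400927} = \left(6 + \frac{127}{215}\right) - \frac{329461}{400927} = \frac{1417}{215} - \frac{329461}{400927} = \frac{497279444}{86199305}$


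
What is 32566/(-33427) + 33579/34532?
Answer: -2123879/1154301164 ≈ -0.0018400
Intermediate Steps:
32566/(-33427) + 33579/34532 = 32566*(-1/33427) + 33579*(1/34532) = -32566/33427 + 33579/34532 = -2123879/1154301164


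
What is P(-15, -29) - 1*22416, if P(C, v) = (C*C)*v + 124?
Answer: -28817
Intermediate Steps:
P(C, v) = 124 + v*C**2 (P(C, v) = C**2*v + 124 = v*C**2 + 124 = 124 + v*C**2)
P(-15, -29) - 1*22416 = (124 - 29*(-15)**2) - 1*22416 = (124 - 29*225) - 22416 = (124 - 6525) - 22416 = -6401 - 22416 = -28817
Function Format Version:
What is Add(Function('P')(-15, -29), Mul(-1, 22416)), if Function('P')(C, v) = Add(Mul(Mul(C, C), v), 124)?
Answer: -28817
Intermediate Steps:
Function('P')(C, v) = Add(124, Mul(v, Pow(C, 2))) (Function('P')(C, v) = Add(Mul(Pow(C, 2), v), 124) = Add(Mul(v, Pow(C, 2)), 124) = Add(124, Mul(v, Pow(C, 2))))
Add(Function('P')(-15, -29), Mul(-1, 22416)) = Add(Add(124, Mul(-29, Pow(-15, 2))), Mul(-1, 22416)) = Add(Add(124, Mul(-29, 225)), -22416) = Add(Add(124, -6525), -22416) = Add(-6401, -22416) = -28817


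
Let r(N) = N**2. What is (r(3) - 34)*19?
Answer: -475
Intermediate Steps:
(r(3) - 34)*19 = (3**2 - 34)*19 = (9 - 34)*19 = -25*19 = -475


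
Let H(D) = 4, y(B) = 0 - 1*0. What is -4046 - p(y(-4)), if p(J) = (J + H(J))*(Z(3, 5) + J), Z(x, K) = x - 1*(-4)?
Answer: -4074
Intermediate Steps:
y(B) = 0 (y(B) = 0 + 0 = 0)
Z(x, K) = 4 + x (Z(x, K) = x + 4 = 4 + x)
p(J) = (4 + J)*(7 + J) (p(J) = (J + 4)*((4 + 3) + J) = (4 + J)*(7 + J))
-4046 - p(y(-4)) = -4046 - (28 + 0² + 11*0) = -4046 - (28 + 0 + 0) = -4046 - 1*28 = -4046 - 28 = -4074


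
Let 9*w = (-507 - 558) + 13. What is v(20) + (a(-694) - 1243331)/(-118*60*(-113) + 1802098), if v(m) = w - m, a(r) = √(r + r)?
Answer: -3217023995/23419242 + I*√347/1301069 ≈ -137.37 + 1.4317e-5*I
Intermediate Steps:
w = -1052/9 (w = ((-507 - 558) + 13)/9 = (-1065 + 13)/9 = (⅑)*(-1052) = -1052/9 ≈ -116.89)
a(r) = √2*√r (a(r) = √(2*r) = √2*√r)
v(m) = -1052/9 - m
v(20) + (a(-694) - 1243331)/(-118*60*(-113) + 1802098) = (-1052/9 - 1*20) + (√2*√(-694) - 1243331)/(-118*60*(-113) + 1802098) = (-1052/9 - 20) + (√2*(I*√694) - 1243331)/(-7080*(-113) + 1802098) = -1232/9 + (2*I*√347 - 1243331)/(800040 + 1802098) = -1232/9 + (-1243331 + 2*I*√347)/2602138 = -1232/9 + (-1243331 + 2*I*√347)*(1/2602138) = -1232/9 + (-1243331/2602138 + I*√347/1301069) = -3217023995/23419242 + I*√347/1301069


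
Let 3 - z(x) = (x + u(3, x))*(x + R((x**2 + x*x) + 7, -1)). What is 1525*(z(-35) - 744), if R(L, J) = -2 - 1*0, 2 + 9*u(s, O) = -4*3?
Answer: -28734050/9 ≈ -3.1927e+6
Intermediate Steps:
u(s, O) = -14/9 (u(s, O) = -2/9 + (-4*3)/9 = -2/9 + (1/9)*(-12) = -2/9 - 4/3 = -14/9)
R(L, J) = -2 (R(L, J) = -2 + 0 = -2)
z(x) = 3 - (-2 + x)*(-14/9 + x) (z(x) = 3 - (x - 14/9)*(x - 2) = 3 - (-14/9 + x)*(-2 + x) = 3 - (-2 + x)*(-14/9 + x))
1525*(z(-35) - 744) = 1525*((-1/9 - 1*(-35)**2 + (32/9)*(-35)) - 744) = 1525*((-1/9 - 1*1225 - 1120/9) - 744) = 1525*((-1/9 - 1225 - 1120/9) - 744) = 1525*(-12146/9 - 744) = 1525*(-18842/9) = -28734050/9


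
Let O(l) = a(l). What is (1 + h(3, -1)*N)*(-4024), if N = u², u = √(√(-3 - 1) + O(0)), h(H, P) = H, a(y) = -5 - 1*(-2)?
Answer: 32192 - 24144*I ≈ 32192.0 - 24144.0*I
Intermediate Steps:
a(y) = -3 (a(y) = -5 + 2 = -3)
O(l) = -3
u = √(-3 + 2*I) (u = √(√(-3 - 1) - 3) = √(√(-4) - 3) = √(2*I - 3) = √(-3 + 2*I) ≈ 0.55025 + 1.8174*I)
N = -3 + 2*I (N = (√(-3 + 2*I))² = -3 + 2*I ≈ -3.0 + 2.0*I)
(1 + h(3, -1)*N)*(-4024) = (1 + 3*(-3 + 2*I))*(-4024) = (1 + (-9 + 6*I))*(-4024) = (-8 + 6*I)*(-4024) = 32192 - 24144*I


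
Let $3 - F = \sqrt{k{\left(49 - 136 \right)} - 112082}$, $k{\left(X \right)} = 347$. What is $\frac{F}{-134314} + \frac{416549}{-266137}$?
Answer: $- \frac{55949160797}{35745925018} + \frac{3 i \sqrt{12415}}{134314} \approx -1.5652 + 0.0024887 i$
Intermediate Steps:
$F = 3 - 3 i \sqrt{12415}$ ($F = 3 - \sqrt{347 - 112082} = 3 - \sqrt{-111735} = 3 - 3 i \sqrt{12415} \approx 3.0 - 334.27 i$)
$\frac{F}{-134314} + \frac{416549}{-266137} = \frac{3 - 3 i \sqrt{12415}}{-134314} + \frac{416549}{-266137} = \left(3 - 3 i \sqrt{12415}\right) \left(- \frac{1}{134314}\right) + 416549 \left(- \frac{1}{266137}\right) = \left(- \frac{3}{134314} + \frac{3 i \sqrt{12415}}{134314}\right) - \frac{416549}{266137} = - \frac{55949160797}{35745925018} + \frac{3 i \sqrt{12415}}{134314}$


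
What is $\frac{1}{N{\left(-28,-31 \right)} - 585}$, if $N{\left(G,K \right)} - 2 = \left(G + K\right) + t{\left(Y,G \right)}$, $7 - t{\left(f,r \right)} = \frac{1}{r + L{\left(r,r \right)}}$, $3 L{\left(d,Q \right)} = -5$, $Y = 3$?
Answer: $- \frac{89}{56512} \approx -0.0015749$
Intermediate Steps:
$L{\left(d,Q \right)} = - \frac{5}{3}$ ($L{\left(d,Q \right)} = \frac{1}{3} \left(-5\right) = - \frac{5}{3}$)
$t{\left(f,r \right)} = 7 - \frac{1}{- \frac{5}{3} + r}$ ($t{\left(f,r \right)} = 7 - \frac{1}{r - \frac{5}{3}} = 7 - \frac{1}{- \frac{5}{3} + r}$)
$N{\left(G,K \right)} = 2 + G + K + \frac{-38 + 21 G}{-5 + 3 G}$ ($N{\left(G,K \right)} = 2 + \left(\left(G + K\right) + \frac{-38 + 21 G}{-5 + 3 G}\right) = 2 + \left(G + K + \frac{-38 + 21 G}{-5 + 3 G}\right) = 2 + G + K + \frac{-38 + 21 G}{-5 + 3 G}$)
$\frac{1}{N{\left(-28,-31 \right)} - 585} = \frac{1}{\frac{-38 + 21 \left(-28\right) + \left(-5 + 3 \left(-28\right)\right) \left(2 - 28 - 31\right)}{-5 + 3 \left(-28\right)} - 585} = \frac{1}{\frac{-38 - 588 + \left(-5 - 84\right) \left(-57\right)}{-5 - 84} - 585} = \frac{1}{\frac{-38 - 588 - -5073}{-89} - 585} = \frac{1}{- \frac{-38 - 588 + 5073}{89} - 585} = \frac{1}{\left(- \frac{1}{89}\right) 4447 - 585} = \frac{1}{- \frac{4447}{89} - 585} = \frac{1}{- \frac{56512}{89}} = - \frac{89}{56512}$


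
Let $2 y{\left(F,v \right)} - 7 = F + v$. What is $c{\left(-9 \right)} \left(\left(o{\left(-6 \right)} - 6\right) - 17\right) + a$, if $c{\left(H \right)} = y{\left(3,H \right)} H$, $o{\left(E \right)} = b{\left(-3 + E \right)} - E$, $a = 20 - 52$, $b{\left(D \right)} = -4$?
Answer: $\frac{125}{2} \approx 62.5$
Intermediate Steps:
$a = -32$ ($a = 20 - 52 = -32$)
$o{\left(E \right)} = -4 - E$
$y{\left(F,v \right)} = \frac{7}{2} + \frac{F}{2} + \frac{v}{2}$ ($y{\left(F,v \right)} = \frac{7}{2} + \frac{F + v}{2} = \frac{7}{2} + \left(\frac{F}{2} + \frac{v}{2}\right) = \frac{7}{2} + \frac{F}{2} + \frac{v}{2}$)
$c{\left(H \right)} = H \left(5 + \frac{H}{2}\right)$ ($c{\left(H \right)} = \left(\frac{7}{2} + \frac{1}{2} \cdot 3 + \frac{H}{2}\right) H = \left(\frac{7}{2} + \frac{3}{2} + \frac{H}{2}\right) H = \left(5 + \frac{H}{2}\right) H = H \left(5 + \frac{H}{2}\right)$)
$c{\left(-9 \right)} \left(\left(o{\left(-6 \right)} - 6\right) - 17\right) + a = \frac{1}{2} \left(-9\right) \left(10 - 9\right) \left(\left(\left(-4 - -6\right) - 6\right) - 17\right) - 32 = \frac{1}{2} \left(-9\right) 1 \left(\left(\left(-4 + 6\right) - 6\right) - 17\right) - 32 = - \frac{9 \left(\left(2 - 6\right) - 17\right)}{2} - 32 = - \frac{9 \left(-4 - 17\right)}{2} - 32 = \left(- \frac{9}{2}\right) \left(-21\right) - 32 = \frac{189}{2} - 32 = \frac{125}{2}$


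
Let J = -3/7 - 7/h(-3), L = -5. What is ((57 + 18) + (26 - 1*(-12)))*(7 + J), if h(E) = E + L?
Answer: 47121/56 ≈ 841.45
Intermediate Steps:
h(E) = -5 + E (h(E) = E - 5 = -5 + E)
J = 25/56 (J = -3/7 - 7/(-5 - 3) = -3*⅐ - 7/(-8) = -3/7 - 7*(-⅛) = -3/7 + 7/8 = 25/56 ≈ 0.44643)
((57 + 18) + (26 - 1*(-12)))*(7 + J) = ((57 + 18) + (26 - 1*(-12)))*(7 + 25/56) = (75 + (26 + 12))*(417/56) = (75 + 38)*(417/56) = 113*(417/56) = 47121/56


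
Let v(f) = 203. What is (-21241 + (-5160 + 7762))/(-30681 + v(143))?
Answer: 18639/30478 ≈ 0.61156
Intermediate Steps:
(-21241 + (-5160 + 7762))/(-30681 + v(143)) = (-21241 + (-5160 + 7762))/(-30681 + 203) = (-21241 + 2602)/(-30478) = -18639*(-1/30478) = 18639/30478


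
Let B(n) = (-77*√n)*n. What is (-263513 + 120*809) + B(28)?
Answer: -166433 - 4312*√7 ≈ -1.7784e+5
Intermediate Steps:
B(n) = -77*n^(3/2)
(-263513 + 120*809) + B(28) = (-263513 + 120*809) - 4312*√7 = (-263513 + 97080) - 4312*√7 = -166433 - 4312*√7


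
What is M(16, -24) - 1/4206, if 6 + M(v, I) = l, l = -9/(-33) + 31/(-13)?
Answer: -4879103/601458 ≈ -8.1121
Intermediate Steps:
l = -302/143 (l = -9*(-1/33) + 31*(-1/13) = 3/11 - 31/13 = -302/143 ≈ -2.1119)
M(v, I) = -1160/143 (M(v, I) = -6 - 302/143 = -1160/143)
M(16, -24) - 1/4206 = -1160/143 - 1/4206 = -4879103/601458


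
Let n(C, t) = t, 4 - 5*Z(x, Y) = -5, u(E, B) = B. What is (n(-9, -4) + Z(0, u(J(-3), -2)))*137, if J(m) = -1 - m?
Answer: -1507/5 ≈ -301.40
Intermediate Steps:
Z(x, Y) = 9/5 (Z(x, Y) = ⅘ - ⅕*(-5) = ⅘ + 1 = 9/5)
(n(-9, -4) + Z(0, u(J(-3), -2)))*137 = (-4 + 9/5)*137 = -11/5*137 = -1507/5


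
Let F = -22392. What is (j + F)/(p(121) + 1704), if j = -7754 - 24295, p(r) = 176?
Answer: -54441/1880 ≈ -28.958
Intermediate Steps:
j = -32049
(j + F)/(p(121) + 1704) = (-32049 - 22392)/(176 + 1704) = -54441/1880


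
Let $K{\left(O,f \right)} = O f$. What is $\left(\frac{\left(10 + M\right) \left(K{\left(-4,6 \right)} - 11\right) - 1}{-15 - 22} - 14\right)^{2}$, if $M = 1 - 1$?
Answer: $\frac{27889}{1369} \approx 20.372$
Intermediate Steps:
$M = 0$ ($M = 1 - 1 = 0$)
$\left(\frac{\left(10 + M\right) \left(K{\left(-4,6 \right)} - 11\right) - 1}{-15 - 22} - 14\right)^{2} = \left(\frac{\left(10 + 0\right) \left(\left(-4\right) 6 - 11\right) - 1}{-15 - 22} - 14\right)^{2} = \left(\frac{10 \left(-24 - 11\right) - 1}{-37} - 14\right)^{2} = \left(\left(10 \left(-35\right) - 1\right) \left(- \frac{1}{37}\right) - 14\right)^{2} = \left(\left(-350 - 1\right) \left(- \frac{1}{37}\right) - 14\right)^{2} = \left(\left(-351\right) \left(- \frac{1}{37}\right) - 14\right)^{2} = \left(\frac{351}{37} - 14\right)^{2} = \left(- \frac{167}{37}\right)^{2} = \frac{27889}{1369}$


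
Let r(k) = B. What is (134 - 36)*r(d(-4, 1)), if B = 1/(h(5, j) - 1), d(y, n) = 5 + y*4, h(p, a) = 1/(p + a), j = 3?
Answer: -112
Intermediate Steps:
h(p, a) = 1/(a + p)
d(y, n) = 5 + 4*y
B = -8/7 (B = 1/(1/(3 + 5) - 1) = 1/(1/8 - 1) = 1/(⅛ - 1) = 1/(-7/8) = -8/7 ≈ -1.1429)
r(k) = -8/7
(134 - 36)*r(d(-4, 1)) = (134 - 36)*(-8/7) = 98*(-8/7) = -112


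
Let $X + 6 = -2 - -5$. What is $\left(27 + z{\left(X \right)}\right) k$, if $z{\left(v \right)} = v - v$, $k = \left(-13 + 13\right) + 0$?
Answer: $0$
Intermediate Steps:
$X = -3$ ($X = -6 - -3 = -6 + \left(-2 + 5\right) = -6 + 3 = -3$)
$k = 0$ ($k = 0 + 0 = 0$)
$z{\left(v \right)} = 0$
$\left(27 + z{\left(X \right)}\right) k = \left(27 + 0\right) 0 = 27 \cdot 0 = 0$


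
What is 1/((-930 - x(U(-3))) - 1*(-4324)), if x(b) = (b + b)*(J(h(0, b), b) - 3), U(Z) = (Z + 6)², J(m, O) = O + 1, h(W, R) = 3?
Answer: 1/3268 ≈ 0.00030600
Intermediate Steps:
J(m, O) = 1 + O
U(Z) = (6 + Z)²
x(b) = 2*b*(-2 + b) (x(b) = (b + b)*((1 + b) - 3) = (2*b)*(-2 + b) = 2*b*(-2 + b))
1/((-930 - x(U(-3))) - 1*(-4324)) = 1/((-930 - 2*(6 - 3)²*(-2 + (6 - 3)²)) - 1*(-4324)) = 1/((-930 - 2*3²*(-2 + 3²)) + 4324) = 1/((-930 - 2*9*(-2 + 9)) + 4324) = 1/((-930 - 2*9*7) + 4324) = 1/((-930 - 1*126) + 4324) = 1/((-930 - 126) + 4324) = 1/(-1056 + 4324) = 1/3268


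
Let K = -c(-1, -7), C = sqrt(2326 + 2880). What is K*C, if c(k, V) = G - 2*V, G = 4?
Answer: -18*sqrt(5206) ≈ -1298.7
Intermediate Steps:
c(k, V) = 4 - 2*V
C = sqrt(5206) ≈ 72.153
K = -18 (K = -(4 - 2*(-7)) = -(4 + 14) = -1*18 = -18)
K*C = -18*sqrt(5206)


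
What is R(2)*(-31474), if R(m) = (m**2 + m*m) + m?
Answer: -314740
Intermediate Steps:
R(m) = m + 2*m**2 (R(m) = (m**2 + m**2) + m = 2*m**2 + m = m + 2*m**2)
R(2)*(-31474) = (2*(1 + 2*2))*(-31474) = (2*(1 + 4))*(-31474) = (2*5)*(-31474) = 10*(-31474) = -314740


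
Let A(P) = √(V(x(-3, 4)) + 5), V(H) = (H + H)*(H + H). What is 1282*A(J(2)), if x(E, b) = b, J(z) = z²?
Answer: 1282*√69 ≈ 10649.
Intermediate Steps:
V(H) = 4*H² (V(H) = (2*H)*(2*H) = 4*H²)
A(P) = √69 (A(P) = √(4*4² + 5) = √(4*16 + 5) = √(64 + 5) = √69)
1282*A(J(2)) = 1282*√69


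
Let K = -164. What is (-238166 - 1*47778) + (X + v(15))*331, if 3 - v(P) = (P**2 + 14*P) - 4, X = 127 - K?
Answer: -331291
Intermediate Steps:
X = 291 (X = 127 - 1*(-164) = 127 + 164 = 291)
v(P) = 7 - P**2 - 14*P (v(P) = 3 - ((P**2 + 14*P) - 4) = 3 - (-4 + P**2 + 14*P) = 3 + (4 - P**2 - 14*P) = 7 - P**2 - 14*P)
(-238166 - 1*47778) + (X + v(15))*331 = (-238166 - 1*47778) + (291 + (7 - 1*15**2 - 14*15))*331 = (-238166 - 47778) + (291 + (7 - 1*225 - 210))*331 = -285944 + (291 + (7 - 225 - 210))*331 = -285944 + (291 - 428)*331 = -285944 - 137*331 = -285944 - 45347 = -331291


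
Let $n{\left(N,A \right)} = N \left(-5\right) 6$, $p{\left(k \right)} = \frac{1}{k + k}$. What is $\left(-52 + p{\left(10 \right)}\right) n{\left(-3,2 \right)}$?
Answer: $- \frac{9351}{2} \approx -4675.5$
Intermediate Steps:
$p{\left(k \right)} = \frac{1}{2 k}$
$n{\left(N,A \right)} = - 30 N$ ($n{\left(N,A \right)} = - 5 N 6 = - 30 N$)
$\left(-52 + p{\left(10 \right)}\right) n{\left(-3,2 \right)} = \left(-52 + \frac{1}{2 \cdot 10}\right) \left(\left(-30\right) \left(-3\right)\right) = \left(-52 + \frac{1}{2} \cdot \frac{1}{10}\right) 90 = \left(-52 + \frac{1}{20}\right) 90 = \left(- \frac{1039}{20}\right) 90 = - \frac{9351}{2}$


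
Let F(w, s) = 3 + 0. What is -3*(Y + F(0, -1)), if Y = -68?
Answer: 195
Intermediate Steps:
F(w, s) = 3
-3*(Y + F(0, -1)) = -3*(-68 + 3) = -3*(-65) = 195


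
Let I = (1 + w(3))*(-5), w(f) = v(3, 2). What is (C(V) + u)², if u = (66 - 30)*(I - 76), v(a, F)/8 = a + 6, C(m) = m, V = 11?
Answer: 251698225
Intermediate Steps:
v(a, F) = 48 + 8*a (v(a, F) = 8*(a + 6) = 8*(6 + a) = 48 + 8*a)
w(f) = 72 (w(f) = 48 + 8*3 = 48 + 24 = 72)
I = -365 (I = (1 + 72)*(-5) = 73*(-5) = -365)
u = -15876 (u = (66 - 30)*(-365 - 76) = 36*(-441) = -15876)
(C(V) + u)² = (11 - 15876)² = (-15865)² = 251698225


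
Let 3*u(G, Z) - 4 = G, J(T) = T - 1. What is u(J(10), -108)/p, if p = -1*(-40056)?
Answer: 13/120168 ≈ 0.00010818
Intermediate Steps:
J(T) = -1 + T
p = 40056
u(G, Z) = 4/3 + G/3
u(J(10), -108)/p = (4/3 + (-1 + 10)/3)/40056 = (4/3 + (⅓)*9)*(1/40056) = (4/3 + 3)*(1/40056) = (13/3)*(1/40056) = 13/120168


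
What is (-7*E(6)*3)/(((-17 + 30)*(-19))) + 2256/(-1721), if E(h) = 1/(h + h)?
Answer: -2216881/1700348 ≈ -1.3038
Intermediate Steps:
E(h) = 1/(2*h)
(-7*E(6)*3)/(((-17 + 30)*(-19))) + 2256/(-1721) = (-7/(2*6)*3)/(((-17 + 30)*(-19))) + 2256/(-1721) = (-7/(2*6)*3)/((13*(-19))) + 2256*(-1/1721) = (-7*1/12*3)/(-247) - 2256/1721 = -7/12*3*(-1/247) - 2256/1721 = -7/4*(-1/247) - 2256/1721 = 7/988 - 2256/1721 = -2216881/1700348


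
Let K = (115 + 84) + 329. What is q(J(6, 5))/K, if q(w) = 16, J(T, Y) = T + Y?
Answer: 1/33 ≈ 0.030303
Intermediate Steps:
K = 528 (K = 199 + 329 = 528)
q(J(6, 5))/K = 16/528 = 16*(1/528) = 1/33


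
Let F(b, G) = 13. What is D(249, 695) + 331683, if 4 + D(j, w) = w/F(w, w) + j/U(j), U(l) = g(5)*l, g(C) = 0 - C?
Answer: 21562597/65 ≈ 3.3173e+5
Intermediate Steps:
g(C) = -C
U(l) = -5*l (U(l) = (-1*5)*l = -5*l)
D(j, w) = -21/5 + w/13 (D(j, w) = -4 + (w/13 + j/((-5*j))) = -4 + (w*(1/13) + j*(-1/(5*j))) = -4 + (w/13 - ⅕) = -4 + (-⅕ + w/13) = -21/5 + w/13)
D(249, 695) + 331683 = (-21/5 + (1/13)*695) + 331683 = (-21/5 + 695/13) + 331683 = 3202/65 + 331683 = 21562597/65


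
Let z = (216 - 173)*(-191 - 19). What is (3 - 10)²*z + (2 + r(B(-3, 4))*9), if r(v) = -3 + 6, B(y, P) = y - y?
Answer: -442441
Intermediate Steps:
z = -9030 (z = 43*(-210) = -9030)
B(y, P) = 0
r(v) = 3
(3 - 10)²*z + (2 + r(B(-3, 4))*9) = (3 - 10)²*(-9030) + (2 + 3*9) = (-7)²*(-9030) + (2 + 27) = 49*(-9030) + 29 = -442470 + 29 = -442441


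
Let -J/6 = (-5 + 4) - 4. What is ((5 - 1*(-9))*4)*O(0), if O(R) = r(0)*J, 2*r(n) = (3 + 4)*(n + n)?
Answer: 0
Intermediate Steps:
J = 30 (J = -6*((-5 + 4) - 4) = -6*(-1 - 4) = -6*(-5) = 30)
r(n) = 7*n (r(n) = ((3 + 4)*(n + n))/2 = (7*(2*n))/2 = (14*n)/2 = 7*n)
O(R) = 0 (O(R) = (7*0)*30 = 0*30 = 0)
((5 - 1*(-9))*4)*O(0) = ((5 - 1*(-9))*4)*0 = ((5 + 9)*4)*0 = (14*4)*0 = 56*0 = 0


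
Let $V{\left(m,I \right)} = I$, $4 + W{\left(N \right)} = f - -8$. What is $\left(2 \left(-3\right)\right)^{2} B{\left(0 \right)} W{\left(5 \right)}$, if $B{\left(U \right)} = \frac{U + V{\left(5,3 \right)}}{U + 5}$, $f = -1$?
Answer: $\frac{324}{5} \approx 64.8$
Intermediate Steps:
$W{\left(N \right)} = 3$ ($W{\left(N \right)} = -4 - -7 = -4 + \left(-1 + 8\right) = -4 + 7 = 3$)
$B{\left(U \right)} = \frac{3 + U}{5 + U}$ ($B{\left(U \right)} = \frac{U + 3}{U + 5} = \frac{3 + U}{5 + U}$)
$\left(2 \left(-3\right)\right)^{2} B{\left(0 \right)} W{\left(5 \right)} = \left(2 \left(-3\right)\right)^{2} \frac{3 + 0}{5 + 0} \cdot 3 = \left(-6\right)^{2} \cdot \frac{1}{5} \cdot 3 \cdot 3 = 36 \cdot \frac{1}{5} \cdot 3 \cdot 3 = 36 \cdot \frac{3}{5} \cdot 3 = 36 \cdot \frac{9}{5} = \frac{324}{5}$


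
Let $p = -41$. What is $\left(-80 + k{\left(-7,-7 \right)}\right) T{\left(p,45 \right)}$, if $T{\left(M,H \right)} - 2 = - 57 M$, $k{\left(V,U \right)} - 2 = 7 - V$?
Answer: $-149696$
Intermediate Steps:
$k{\left(V,U \right)} = 9 - V$ ($k{\left(V,U \right)} = 2 - \left(-7 + V\right) = 9 - V$)
$T{\left(M,H \right)} = 2 - 57 M$
$\left(-80 + k{\left(-7,-7 \right)}\right) T{\left(p,45 \right)} = \left(-80 + \left(9 - -7\right)\right) \left(2 - -2337\right) = \left(-80 + \left(9 + 7\right)\right) \left(2 + 2337\right) = \left(-80 + 16\right) 2339 = \left(-64\right) 2339 = -149696$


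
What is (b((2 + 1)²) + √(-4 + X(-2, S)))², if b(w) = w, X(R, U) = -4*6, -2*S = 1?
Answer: 53 + 36*I*√7 ≈ 53.0 + 95.247*I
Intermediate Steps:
S = -½ (S = -½*1 = -½ ≈ -0.50000)
X(R, U) = -24
(b((2 + 1)²) + √(-4 + X(-2, S)))² = ((2 + 1)² + √(-4 - 24))² = (3² + √(-28))² = (9 + 2*I*√7)²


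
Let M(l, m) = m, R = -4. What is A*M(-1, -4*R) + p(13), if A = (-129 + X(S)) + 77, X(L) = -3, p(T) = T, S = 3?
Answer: -867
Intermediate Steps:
A = -55 (A = (-129 - 3) + 77 = -132 + 77 = -55)
A*M(-1, -4*R) + p(13) = -(-220)*(-4) + 13 = -55*16 + 13 = -880 + 13 = -867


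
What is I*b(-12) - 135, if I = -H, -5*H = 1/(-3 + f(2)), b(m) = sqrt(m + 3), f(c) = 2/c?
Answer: -135 - 3*I/10 ≈ -135.0 - 0.3*I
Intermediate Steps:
b(m) = sqrt(3 + m)
H = 1/10 (H = -1/(5*(-3 + 2/2)) = -1/(5*(-3 + 2*(1/2))) = -1/(5*(-3 + 1)) = -1/5/(-2) = -1/5*(-1/2) = 1/10 ≈ 0.10000)
I = -1/10 (I = -1*1/10 = -1/10 ≈ -0.10000)
I*b(-12) - 135 = -sqrt(3 - 12)/10 - 135 = -3*I/10 - 135 = -135 - 3*I/10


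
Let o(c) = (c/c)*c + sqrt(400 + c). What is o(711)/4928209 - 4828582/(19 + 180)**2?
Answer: -23796233113327/195162004609 + sqrt(1111)/4928209 ≈ -121.93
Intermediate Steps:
o(c) = c + sqrt(400 + c) (o(c) = 1*c + sqrt(400 + c) = c + sqrt(400 + c))
o(711)/4928209 - 4828582/(19 + 180)**2 = (711 + sqrt(400 + 711))/4928209 - 4828582/(19 + 180)**2 = (711 + sqrt(1111))*(1/4928209) - 4828582/(199**2) = (711/4928209 + sqrt(1111)/4928209) - 4828582/39601 = -23796233113327/195162004609 + sqrt(1111)/4928209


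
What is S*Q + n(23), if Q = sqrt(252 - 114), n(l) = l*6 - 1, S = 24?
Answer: 137 + 24*sqrt(138) ≈ 418.94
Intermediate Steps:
n(l) = -1 + 6*l (n(l) = 6*l - 1 = -1 + 6*l)
Q = sqrt(138) ≈ 11.747
S*Q + n(23) = 24*sqrt(138) + (-1 + 6*23) = 24*sqrt(138) + (-1 + 138) = 24*sqrt(138) + 137 = 137 + 24*sqrt(138)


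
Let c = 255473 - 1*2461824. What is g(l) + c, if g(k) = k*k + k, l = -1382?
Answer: -297809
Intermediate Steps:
g(k) = k + k² (g(k) = k² + k = k + k²)
c = -2206351 (c = 255473 - 2461824 = -2206351)
g(l) + c = -1382*(1 - 1382) - 2206351 = -1382*(-1381) - 2206351 = 1908542 - 2206351 = -297809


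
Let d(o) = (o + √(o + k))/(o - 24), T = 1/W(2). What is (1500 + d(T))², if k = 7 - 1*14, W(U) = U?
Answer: (70499 - I*√26)²/2209 ≈ 2.2499e+6 - 325.46*I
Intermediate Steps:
k = -7 (k = 7 - 14 = -7)
T = ½ (T = 1/2 = ½ ≈ 0.50000)
d(o) = (o + √(-7 + o))/(-24 + o) (d(o) = (o + √(o - 7))/(o - 24) = (o + √(-7 + o))/(-24 + o))
(1500 + d(T))² = (1500 + (½ + √(-7 + ½))/(-24 + ½))² = (1500 + (½ + √(-13/2))/(-47/2))² = (1500 - 2*(½ + I*√26/2)/47)² = (1500 + (-1/47 - I*√26/47))² = (70499/47 - I*√26/47)²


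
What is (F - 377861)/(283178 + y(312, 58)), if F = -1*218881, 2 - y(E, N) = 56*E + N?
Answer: -99457/44275 ≈ -2.2463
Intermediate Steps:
y(E, N) = 2 - N - 56*E (y(E, N) = 2 - (56*E + N) = 2 - (N + 56*E) = 2 + (-N - 56*E) = 2 - N - 56*E)
F = -218881
(F - 377861)/(283178 + y(312, 58)) = (-218881 - 377861)/(283178 + (2 - 1*58 - 56*312)) = -596742/(283178 + (2 - 58 - 17472)) = -596742/(283178 - 17528) = -596742/265650 = -596742*1/265650 = -99457/44275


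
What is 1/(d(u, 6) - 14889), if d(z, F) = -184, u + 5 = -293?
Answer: -1/15073 ≈ -6.6344e-5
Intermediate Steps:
u = -298 (u = -5 - 293 = -298)
1/(d(u, 6) - 14889) = 1/(-184 - 14889) = 1/(-15073) = -1/15073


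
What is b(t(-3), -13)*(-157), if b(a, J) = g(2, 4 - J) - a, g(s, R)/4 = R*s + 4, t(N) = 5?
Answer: -23079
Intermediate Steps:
g(s, R) = 16 + 4*R*s (g(s, R) = 4*(R*s + 4) = 4*(4 + R*s) = 16 + 4*R*s)
b(a, J) = 48 - a - 8*J (b(a, J) = (16 + 4*(4 - J)*2) - a = (16 + (32 - 8*J)) - a = (48 - 8*J) - a = 48 - a - 8*J)
b(t(-3), -13)*(-157) = (48 - 1*5 - 8*(-13))*(-157) = (48 - 5 + 104)*(-157) = 147*(-157) = -23079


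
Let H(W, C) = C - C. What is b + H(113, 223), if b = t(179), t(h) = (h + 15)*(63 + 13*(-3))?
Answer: 4656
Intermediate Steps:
t(h) = 360 + 24*h (t(h) = (15 + h)*(63 - 39) = (15 + h)*24 = 360 + 24*h)
H(W, C) = 0
b = 4656 (b = 360 + 24*179 = 360 + 4296 = 4656)
b + H(113, 223) = 4656 + 0 = 4656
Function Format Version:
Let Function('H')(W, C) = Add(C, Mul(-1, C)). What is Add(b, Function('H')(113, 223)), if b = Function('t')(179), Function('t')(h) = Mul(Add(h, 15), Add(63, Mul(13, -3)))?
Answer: 4656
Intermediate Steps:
Function('t')(h) = Add(360, Mul(24, h)) (Function('t')(h) = Mul(Add(15, h), Add(63, -39)) = Mul(Add(15, h), 24) = Add(360, Mul(24, h)))
Function('H')(W, C) = 0
b = 4656 (b = Add(360, Mul(24, 179)) = Add(360, 4296) = 4656)
Add(b, Function('H')(113, 223)) = Add(4656, 0) = 4656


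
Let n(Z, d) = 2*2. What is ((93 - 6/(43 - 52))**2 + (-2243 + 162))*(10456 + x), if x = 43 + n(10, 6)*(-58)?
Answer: 618401944/9 ≈ 6.8711e+7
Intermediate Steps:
n(Z, d) = 4
x = -189 (x = 43 + 4*(-58) = 43 - 232 = -189)
((93 - 6/(43 - 52))**2 + (-2243 + 162))*(10456 + x) = ((93 - 6/(43 - 52))**2 + (-2243 + 162))*(10456 - 189) = ((93 - 6/(-9))**2 - 2081)*10267 = ((93 - 6*(-1/9))**2 - 2081)*10267 = ((93 + 2/3)**2 - 2081)*10267 = ((281/3)**2 - 2081)*10267 = (78961/9 - 2081)*10267 = (60232/9)*10267 = 618401944/9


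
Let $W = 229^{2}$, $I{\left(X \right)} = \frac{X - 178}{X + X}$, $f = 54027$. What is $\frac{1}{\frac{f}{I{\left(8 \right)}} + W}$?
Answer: $\frac{85}{4025269} \approx 2.1117 \cdot 10^{-5}$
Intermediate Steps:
$I{\left(X \right)} = \frac{-178 + X}{2 X}$
$W = 52441$
$\frac{1}{\frac{f}{I{\left(8 \right)}} + W} = \frac{1}{\frac{54027}{\frac{1}{2} \cdot \frac{1}{8} \left(-178 + 8\right)} + 52441} = \frac{1}{\frac{54027}{\frac{1}{2} \cdot \frac{1}{8} \left(-170\right)} + 52441} = \frac{1}{\frac{54027}{- \frac{85}{8}} + 52441} = \frac{1}{54027 \left(- \frac{8}{85}\right) + 52441} = \frac{1}{- \frac{432216}{85} + 52441} = \frac{1}{\frac{4025269}{85}} = \frac{85}{4025269}$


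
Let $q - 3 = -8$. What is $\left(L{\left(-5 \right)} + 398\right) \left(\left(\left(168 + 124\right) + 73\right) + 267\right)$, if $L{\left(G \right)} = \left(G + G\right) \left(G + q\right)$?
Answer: $314736$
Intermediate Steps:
$q = -5$ ($q = 3 - 8 = -5$)
$L{\left(G \right)} = 2 G \left(-5 + G\right)$ ($L{\left(G \right)} = \left(G + G\right) \left(G - 5\right) = 2 G \left(-5 + G\right)$)
$\left(L{\left(-5 \right)} + 398\right) \left(\left(\left(168 + 124\right) + 73\right) + 267\right) = \left(2 \left(-5\right) \left(-5 - 5\right) + 398\right) \left(\left(\left(168 + 124\right) + 73\right) + 267\right) = \left(2 \left(-5\right) \left(-10\right) + 398\right) \left(\left(292 + 73\right) + 267\right) = \left(100 + 398\right) \left(365 + 267\right) = 498 \cdot 632 = 314736$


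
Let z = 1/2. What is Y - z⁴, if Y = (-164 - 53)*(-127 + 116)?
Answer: 38191/16 ≈ 2386.9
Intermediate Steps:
z = ½ ≈ 0.50000
Y = 2387 (Y = -217*(-11) = 2387)
Y - z⁴ = 2387 - (½)⁴ = 2387 - 1*1/16 = 2387 - 1/16 = 38191/16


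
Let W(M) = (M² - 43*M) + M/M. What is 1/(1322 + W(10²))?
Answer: 1/7023 ≈ 0.00014239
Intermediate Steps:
W(M) = 1 + M² - 43*M (W(M) = (M² - 43*M) + 1 = 1 + M² - 43*M)
1/(1322 + W(10²)) = 1/(1322 + (1 + (10²)² - 43*10²)) = 1/(1322 + (1 + 100² - 43*100)) = 1/(1322 + (1 + 10000 - 4300)) = 1/(1322 + 5701) = 1/7023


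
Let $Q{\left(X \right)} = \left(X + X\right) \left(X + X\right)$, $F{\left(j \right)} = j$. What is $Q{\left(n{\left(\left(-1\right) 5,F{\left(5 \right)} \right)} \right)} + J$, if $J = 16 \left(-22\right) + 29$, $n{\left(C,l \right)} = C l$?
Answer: $2177$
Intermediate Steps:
$Q{\left(X \right)} = 4 X^{2}$ ($Q{\left(X \right)} = 2 X 2 X = 4 X^{2}$)
$J = -323$ ($J = -352 + 29 = -323$)
$Q{\left(n{\left(\left(-1\right) 5,F{\left(5 \right)} \right)} \right)} + J = 4 \left(\left(-1\right) 5 \cdot 5\right)^{2} - 323 = 4 \left(\left(-5\right) 5\right)^{2} - 323 = 4 \left(-25\right)^{2} - 323 = 4 \cdot 625 - 323 = 2500 - 323 = 2177$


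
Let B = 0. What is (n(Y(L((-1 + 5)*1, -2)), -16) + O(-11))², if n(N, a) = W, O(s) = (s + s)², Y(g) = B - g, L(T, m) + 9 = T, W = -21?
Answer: 214369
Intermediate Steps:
L(T, m) = -9 + T
Y(g) = -g (Y(g) = 0 - g = -g)
O(s) = 4*s² (O(s) = (2*s)² = 4*s²)
n(N, a) = -21
(n(Y(L((-1 + 5)*1, -2)), -16) + O(-11))² = (-21 + 4*(-11)²)² = (-21 + 4*121)² = (-21 + 484)² = 463² = 214369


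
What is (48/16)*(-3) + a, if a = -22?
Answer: -31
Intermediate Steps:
(48/16)*(-3) + a = (48/16)*(-3) - 22 = (48*(1/16))*(-3) - 22 = 3*(-3) - 22 = -9 - 22 = -31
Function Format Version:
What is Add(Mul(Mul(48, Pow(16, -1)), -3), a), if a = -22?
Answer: -31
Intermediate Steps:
Add(Mul(Mul(48, Pow(16, -1)), -3), a) = Add(Mul(Mul(48, Pow(16, -1)), -3), -22) = Add(Mul(Mul(48, Rational(1, 16)), -3), -22) = Add(Mul(3, -3), -22) = Add(-9, -22) = -31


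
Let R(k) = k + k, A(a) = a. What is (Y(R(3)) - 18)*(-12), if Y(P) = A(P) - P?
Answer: 216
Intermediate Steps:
R(k) = 2*k
Y(P) = 0 (Y(P) = P - P = 0)
(Y(R(3)) - 18)*(-12) = (0 - 18)*(-12) = -18*(-12) = 216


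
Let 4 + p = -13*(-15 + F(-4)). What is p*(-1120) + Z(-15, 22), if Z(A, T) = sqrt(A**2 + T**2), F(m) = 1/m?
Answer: -217560 + sqrt(709) ≈ -2.1753e+5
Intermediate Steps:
p = 777/4 (p = -4 - 13*(-15 + 1/(-4)) = -4 - 13*(-15 - 1/4) = -4 - 13*(-61/4) = -4 + 793/4 = 777/4 ≈ 194.25)
p*(-1120) + Z(-15, 22) = (777/4)*(-1120) + sqrt((-15)**2 + 22**2) = -217560 + sqrt(225 + 484) = -217560 + sqrt(709)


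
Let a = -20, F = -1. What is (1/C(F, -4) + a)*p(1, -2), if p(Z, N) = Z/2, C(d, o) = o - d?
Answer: -61/6 ≈ -10.167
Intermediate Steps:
p(Z, N) = Z/2 (p(Z, N) = Z*(1/2) = Z/2)
(1/C(F, -4) + a)*p(1, -2) = (1/(-4 - 1*(-1)) - 20)*((1/2)*1) = (1/(-4 + 1) - 20)*(1/2) = (1/(-3) - 20)*(1/2) = (-1/3 - 20)*(1/2) = -61/3*1/2 = -61/6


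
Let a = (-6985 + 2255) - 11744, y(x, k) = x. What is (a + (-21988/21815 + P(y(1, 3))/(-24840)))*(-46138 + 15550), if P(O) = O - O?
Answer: 10993397491224/21815 ≈ 5.0394e+8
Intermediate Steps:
P(O) = 0
a = -16474 (a = -4730 - 11744 = -16474)
(a + (-21988/21815 + P(y(1, 3))/(-24840)))*(-46138 + 15550) = (-16474 + (-21988/21815 + 0/(-24840)))*(-46138 + 15550) = (-16474 + (-21988*1/21815 + 0*(-1/24840)))*(-30588) = (-16474 + (-21988/21815 + 0))*(-30588) = (-16474 - 21988/21815)*(-30588) = -359402298/21815*(-30588) = 10993397491224/21815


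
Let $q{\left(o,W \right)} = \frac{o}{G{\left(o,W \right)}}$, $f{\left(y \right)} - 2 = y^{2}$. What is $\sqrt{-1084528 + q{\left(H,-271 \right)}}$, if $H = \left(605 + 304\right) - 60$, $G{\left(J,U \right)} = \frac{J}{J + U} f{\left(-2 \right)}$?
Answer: $\frac{i \sqrt{9759885}}{3} \approx 1041.4 i$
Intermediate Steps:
$f{\left(y \right)} = 2 + y^{2}$
$G{\left(J,U \right)} = \frac{6 J}{J + U}$ ($G{\left(J,U \right)} = \frac{J}{J + U} \left(2 + \left(-2\right)^{2}\right) = \frac{J}{J + U} \left(2 + 4\right) = \frac{J}{J + U} 6 = \frac{6 J}{J + U}$)
$H = 849$ ($H = 909 - 60 = 849$)
$q{\left(o,W \right)} = \frac{W}{6} + \frac{o}{6}$ ($q{\left(o,W \right)} = \frac{o}{6 o \frac{1}{o + W}} = \frac{o}{6 o \frac{1}{W + o}} = o \frac{W + o}{6 o} = \frac{W}{6} + \frac{o}{6}$)
$\sqrt{-1084528 + q{\left(H,-271 \right)}} = \sqrt{-1084528 + \left(\frac{1}{6} \left(-271\right) + \frac{1}{6} \cdot 849\right)} = \sqrt{-1084528 + \left(- \frac{271}{6} + \frac{283}{2}\right)} = \sqrt{-1084528 + \frac{289}{3}} = \sqrt{- \frac{3253295}{3}} = \frac{i \sqrt{9759885}}{3}$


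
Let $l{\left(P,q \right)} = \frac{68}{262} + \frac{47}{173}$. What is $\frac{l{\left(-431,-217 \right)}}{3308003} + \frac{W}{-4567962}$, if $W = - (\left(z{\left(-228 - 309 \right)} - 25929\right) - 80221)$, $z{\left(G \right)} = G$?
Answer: $- \frac{1142598818142275}{48922397944773774} \approx -0.023355$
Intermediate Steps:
$W = 106687$ ($W = - (\left(\left(-228 - 309\right) - 25929\right) - 80221) = - (\left(-537 - 25929\right) - 80221) = - (-26466 - 80221) = \left(-1\right) \left(-106687\right) = 106687$)
$l{\left(P,q \right)} = \frac{12039}{22663}$ ($l{\left(P,q \right)} = 68 \cdot \frac{1}{262} + 47 \cdot \frac{1}{173} = \frac{34}{131} + \frac{47}{173} = \frac{12039}{22663}$)
$\frac{l{\left(-431,-217 \right)}}{3308003} + \frac{W}{-4567962} = \frac{12039}{22663 \cdot 3308003} + \frac{106687}{-4567962} = \frac{12039}{22663} \cdot \frac{1}{3308003} + 106687 \left(- \frac{1}{4567962}\right) = \frac{12039}{74969271989} - \frac{15241}{652566} = - \frac{1142598818142275}{48922397944773774}$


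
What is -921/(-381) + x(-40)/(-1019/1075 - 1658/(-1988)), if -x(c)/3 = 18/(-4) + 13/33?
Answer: -17977124628/170030267 ≈ -105.73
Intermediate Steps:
x(c) = 271/22 (x(c) = -3*(18/(-4) + 13/33) = -3*(18*(-¼) + 13*(1/33)) = -3*(-9/2 + 13/33) = -3*(-271/66) = 271/22)
-921/(-381) + x(-40)/(-1019/1075 - 1658/(-1988)) = -921/(-381) + 271/(22*(-1019/1075 - 1658/(-1988))) = -921*(-1/381) + 271/(22*(-1019*1/1075 - 1658*(-1/1988))) = 307/127 + 271/(22*(-1019/1075 + 829/994)) = 307/127 + 271/(22*(-121711/1068550)) = 307/127 + (271/22)*(-1068550/121711) = 307/127 - 144788525/1338821 = -17977124628/170030267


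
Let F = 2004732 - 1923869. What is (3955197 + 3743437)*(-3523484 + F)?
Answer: -26503479079714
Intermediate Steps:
F = 80863
(3955197 + 3743437)*(-3523484 + F) = (3955197 + 3743437)*(-3523484 + 80863) = 7698634*(-3442621) = -26503479079714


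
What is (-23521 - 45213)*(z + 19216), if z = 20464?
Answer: -2727365120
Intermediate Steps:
(-23521 - 45213)*(z + 19216) = (-23521 - 45213)*(20464 + 19216) = -68734*39680 = -2727365120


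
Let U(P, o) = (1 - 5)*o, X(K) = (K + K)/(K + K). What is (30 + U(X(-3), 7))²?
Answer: 4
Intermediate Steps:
X(K) = 1 (X(K) = (2*K)/((2*K)) = (2*K)*(1/(2*K)) = 1)
U(P, o) = -4*o
(30 + U(X(-3), 7))² = (30 - 4*7)² = (30 - 28)² = 2² = 4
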